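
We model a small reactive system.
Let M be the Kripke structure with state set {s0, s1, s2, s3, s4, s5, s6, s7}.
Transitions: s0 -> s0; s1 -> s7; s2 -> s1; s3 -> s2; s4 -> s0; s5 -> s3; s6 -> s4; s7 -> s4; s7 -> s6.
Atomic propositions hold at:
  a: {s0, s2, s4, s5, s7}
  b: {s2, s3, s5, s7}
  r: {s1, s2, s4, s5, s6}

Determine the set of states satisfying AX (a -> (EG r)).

EG r: greatest fixpoint, start Z0 = {s1, s2, s4, s5, s6}, keep only states in Sat with some successor in Z. Z1 = {s2, s6}; Z2 = ∅; fixed.
Sat(EG r) = ∅
Sat(a -> (EG r)) = {s1, s3, s6}
Sat(AX (a -> (EG r))) = {s : every successor in {s1, s3, s6}} = {s2, s5}

{s2, s5}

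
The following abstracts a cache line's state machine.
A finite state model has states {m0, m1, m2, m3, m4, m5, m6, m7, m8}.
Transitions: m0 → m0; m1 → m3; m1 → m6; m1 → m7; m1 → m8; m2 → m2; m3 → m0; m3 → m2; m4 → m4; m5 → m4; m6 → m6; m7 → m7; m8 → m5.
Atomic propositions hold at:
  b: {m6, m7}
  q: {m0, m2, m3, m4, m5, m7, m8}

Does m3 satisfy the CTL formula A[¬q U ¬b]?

Sat(¬q) = {m1, m6}
Sat(¬b) = {m0, m1, m2, m3, m4, m5, m8}
A[¬q U ¬b]: least fixpoint, start Z0 = Sat(¬b) = {m0, m1, m2, m3, m4, m5, m8}, add states in Sat(¬q) with every successor in Z. Already a fixed point.
Sat(A[¬q U ¬b]) = {m0, m1, m2, m3, m4, m5, m8}
m3 ∈ Sat(A[¬q U ¬b]) = {m0, m1, m2, m3, m4, m5, m8}, so the formula holds at m3.

Yes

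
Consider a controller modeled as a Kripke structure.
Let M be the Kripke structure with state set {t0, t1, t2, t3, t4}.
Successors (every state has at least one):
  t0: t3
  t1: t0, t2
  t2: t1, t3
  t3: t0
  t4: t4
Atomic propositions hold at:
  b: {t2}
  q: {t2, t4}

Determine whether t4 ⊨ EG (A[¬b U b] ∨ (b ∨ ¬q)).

Sat(¬b) = {t0, t1, t3, t4}
A[¬b U b]: least fixpoint, start Z0 = Sat(b) = {t2}, add states in Sat(¬b) with every successor in Z. Already a fixed point.
Sat(A[¬b U b]) = {t2}
Sat(¬q) = {t0, t1, t3}
Sat(b ∨ ¬q) = {t0, t1, t2, t3}
Sat(A[¬b U b] ∨ (b ∨ ¬q)) = {t0, t1, t2, t3}
EG (A[¬b U b] ∨ (b ∨ ¬q)): greatest fixpoint, start Z0 = {t0, t1, t2, t3}, keep only states in Sat with some successor in Z. Already a fixed point.
Sat(EG (A[¬b U b] ∨ (b ∨ ¬q))) = {t0, t1, t2, t3}
t4 ∉ Sat(EG (A[¬b U b] ∨ (b ∨ ¬q))) = {t0, t1, t2, t3}, so the formula does not hold at t4.

No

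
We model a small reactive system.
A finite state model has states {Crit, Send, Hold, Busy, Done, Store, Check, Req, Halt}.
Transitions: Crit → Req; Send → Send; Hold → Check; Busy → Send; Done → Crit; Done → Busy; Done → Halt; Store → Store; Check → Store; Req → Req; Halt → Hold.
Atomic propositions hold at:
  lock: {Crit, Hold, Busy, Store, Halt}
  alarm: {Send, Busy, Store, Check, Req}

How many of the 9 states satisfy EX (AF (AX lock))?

Sat(AX lock) = {s : every successor in {Crit, Hold, Busy, Store, Halt}} = {Done, Store, Check, Halt}
AF (AX lock): least fixpoint, start Z0 = {Done, Store, Check, Halt}, add states with every successor in Z. Z1 = {Hold, Done, Store, Check, Halt}; fixed.
Sat(AF (AX lock)) = {Hold, Done, Store, Check, Halt}
Sat(EX (AF (AX lock))) = {s : some successor in {Hold, Done, Store, Check, Halt}} = {Hold, Done, Store, Check, Halt}
|Sat(EX (AF (AX lock)))| = |{Hold, Done, Store, Check, Halt}| = 5.

5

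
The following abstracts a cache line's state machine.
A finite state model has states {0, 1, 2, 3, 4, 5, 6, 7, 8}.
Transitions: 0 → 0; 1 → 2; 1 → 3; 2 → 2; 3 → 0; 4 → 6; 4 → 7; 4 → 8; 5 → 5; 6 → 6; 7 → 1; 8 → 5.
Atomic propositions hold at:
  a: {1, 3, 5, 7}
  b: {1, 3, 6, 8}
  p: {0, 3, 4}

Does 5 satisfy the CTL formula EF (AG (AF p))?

No

AF p: least fixpoint, start Z0 = {0, 3, 4}, add states with every successor in Z. Already a fixed point.
Sat(AF p) = {0, 3, 4}
AG (AF p): greatest fixpoint, start Z0 = {0, 3, 4}, keep only states in Sat with every successor in Z. Z1 = {0, 3}; fixed.
Sat(AG (AF p)) = {0, 3}
EF (AG (AF p)): least fixpoint, start Z0 = {0, 3}, add states with some successor in Z. Z1 = {0, 1, 3}; Z2 = {0, 1, 3, 7}; Z3 = {0, 1, 3, 4, 7}; fixed.
Sat(EF (AG (AF p))) = {0, 1, 3, 4, 7}
5 ∉ Sat(EF (AG (AF p))) = {0, 1, 3, 4, 7}, so the formula does not hold at 5.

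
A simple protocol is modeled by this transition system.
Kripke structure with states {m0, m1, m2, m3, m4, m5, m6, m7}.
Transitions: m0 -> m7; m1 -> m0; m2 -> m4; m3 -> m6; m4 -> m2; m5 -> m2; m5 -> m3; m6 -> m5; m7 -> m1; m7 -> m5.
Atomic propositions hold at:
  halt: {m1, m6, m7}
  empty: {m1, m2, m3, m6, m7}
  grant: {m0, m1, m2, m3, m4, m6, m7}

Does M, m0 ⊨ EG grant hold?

EG grant: greatest fixpoint, start Z0 = {m0, m1, m2, m3, m4, m6, m7}, keep only states in Sat with some successor in Z. Z1 = {m0, m1, m2, m3, m4, m7}; Z2 = {m0, m1, m2, m4, m7}; fixed.
Sat(EG grant) = {m0, m1, m2, m4, m7}
m0 ∈ Sat(EG grant) = {m0, m1, m2, m4, m7}, so the formula holds at m0.

Yes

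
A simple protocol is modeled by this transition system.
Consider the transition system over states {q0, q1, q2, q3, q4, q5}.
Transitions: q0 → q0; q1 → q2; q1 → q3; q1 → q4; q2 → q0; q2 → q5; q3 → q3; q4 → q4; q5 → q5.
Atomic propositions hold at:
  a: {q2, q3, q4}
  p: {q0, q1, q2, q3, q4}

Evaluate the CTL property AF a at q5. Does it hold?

No

AF a: least fixpoint, start Z0 = {q2, q3, q4}, add states with every successor in Z. Z1 = {q1, q2, q3, q4}; fixed.
Sat(AF a) = {q1, q2, q3, q4}
q5 ∉ Sat(AF a) = {q1, q2, q3, q4}, so the formula does not hold at q5.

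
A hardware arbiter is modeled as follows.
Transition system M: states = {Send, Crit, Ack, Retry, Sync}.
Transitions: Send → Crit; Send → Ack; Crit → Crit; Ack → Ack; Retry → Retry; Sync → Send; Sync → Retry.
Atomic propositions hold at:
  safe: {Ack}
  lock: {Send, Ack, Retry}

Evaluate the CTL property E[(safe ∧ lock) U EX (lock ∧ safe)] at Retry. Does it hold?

Sat(safe ∧ lock) = {Ack}
Sat(lock ∧ safe) = {Ack}
Sat(EX (lock ∧ safe)) = {s : some successor in {Ack}} = {Send, Ack}
E[(safe ∧ lock) U EX (lock ∧ safe)]: least fixpoint, start Z0 = Sat(EX (lock ∧ safe)) = {Send, Ack}, add states in Sat(safe ∧ lock) with some successor in Z. Already a fixed point.
Sat(E[(safe ∧ lock) U EX (lock ∧ safe)]) = {Send, Ack}
Retry ∉ Sat(E[(safe ∧ lock) U EX (lock ∧ safe)]) = {Send, Ack}, so the formula does not hold at Retry.

No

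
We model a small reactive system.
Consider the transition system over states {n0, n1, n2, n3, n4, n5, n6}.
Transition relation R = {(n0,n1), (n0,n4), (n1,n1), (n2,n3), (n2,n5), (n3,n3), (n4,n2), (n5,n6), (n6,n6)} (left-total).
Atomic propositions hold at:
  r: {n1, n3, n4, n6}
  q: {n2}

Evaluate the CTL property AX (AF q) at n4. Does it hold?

AF q: least fixpoint, start Z0 = {n2}, add states with every successor in Z. Z1 = {n2, n4}; fixed.
Sat(AF q) = {n2, n4}
Sat(AX (AF q)) = {s : every successor in {n2, n4}} = {n4}
n4 ∈ Sat(AX (AF q)) = {n4}, so the formula holds at n4.

Yes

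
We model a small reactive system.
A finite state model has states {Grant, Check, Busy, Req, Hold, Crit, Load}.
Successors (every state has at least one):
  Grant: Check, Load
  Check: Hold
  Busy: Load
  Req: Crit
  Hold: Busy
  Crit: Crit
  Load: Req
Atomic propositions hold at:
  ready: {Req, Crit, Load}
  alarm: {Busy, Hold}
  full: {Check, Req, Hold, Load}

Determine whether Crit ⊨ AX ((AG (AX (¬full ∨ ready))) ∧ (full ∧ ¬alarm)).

No

Sat(¬full) = {Grant, Busy, Crit}
Sat(¬full ∨ ready) = {Grant, Busy, Req, Crit, Load}
Sat(AX (¬full ∨ ready)) = {s : every successor in {Grant, Busy, Req, Crit, Load}} = {Busy, Req, Hold, Crit, Load}
AG (AX (¬full ∨ ready)): greatest fixpoint, start Z0 = {Busy, Req, Hold, Crit, Load}, keep only states in Sat with every successor in Z. Already a fixed point.
Sat(AG (AX (¬full ∨ ready))) = {Busy, Req, Hold, Crit, Load}
Sat(¬alarm) = {Grant, Check, Req, Crit, Load}
Sat(full ∧ ¬alarm) = {Check, Req, Load}
Sat((AG (AX (¬full ∨ ready))) ∧ (full ∧ ¬alarm)) = {Req, Load}
Sat(AX ((AG (AX (¬full ∨ ready))) ∧ (full ∧ ¬alarm))) = {s : every successor in {Req, Load}} = {Busy, Load}
Crit ∉ Sat(AX ((AG (AX (¬full ∨ ready))) ∧ (full ∧ ¬alarm))) = {Busy, Load}, so the formula does not hold at Crit.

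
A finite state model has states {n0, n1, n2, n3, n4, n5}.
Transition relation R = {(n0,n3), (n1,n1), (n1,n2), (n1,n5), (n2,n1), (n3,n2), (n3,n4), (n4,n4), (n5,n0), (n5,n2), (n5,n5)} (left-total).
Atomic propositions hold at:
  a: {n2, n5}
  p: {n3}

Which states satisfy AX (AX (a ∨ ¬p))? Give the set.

{n0, n1, n2, n3, n4}

Sat(¬p) = {n0, n1, n2, n4, n5}
Sat(a ∨ ¬p) = {n0, n1, n2, n4, n5}
Sat(AX (a ∨ ¬p)) = {s : every successor in {n0, n1, n2, n4, n5}} = {n1, n2, n3, n4, n5}
Sat(AX (AX (a ∨ ¬p))) = {s : every successor in {n1, n2, n3, n4, n5}} = {n0, n1, n2, n3, n4}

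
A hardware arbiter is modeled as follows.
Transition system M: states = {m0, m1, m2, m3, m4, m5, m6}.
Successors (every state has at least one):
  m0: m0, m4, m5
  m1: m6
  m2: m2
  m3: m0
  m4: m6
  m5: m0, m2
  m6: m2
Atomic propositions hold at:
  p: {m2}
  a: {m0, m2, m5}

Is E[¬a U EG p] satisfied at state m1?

Yes

Sat(¬a) = {m1, m3, m4, m6}
EG p: greatest fixpoint, start Z0 = {m2}, keep only states in Sat with some successor in Z. Already a fixed point.
Sat(EG p) = {m2}
E[¬a U EG p]: least fixpoint, start Z0 = Sat(EG p) = {m2}, add states in Sat(¬a) with some successor in Z. Z1 = {m2, m6}; Z2 = {m1, m2, m4, m6}; fixed.
Sat(E[¬a U EG p]) = {m1, m2, m4, m6}
m1 ∈ Sat(E[¬a U EG p]) = {m1, m2, m4, m6}, so the formula holds at m1.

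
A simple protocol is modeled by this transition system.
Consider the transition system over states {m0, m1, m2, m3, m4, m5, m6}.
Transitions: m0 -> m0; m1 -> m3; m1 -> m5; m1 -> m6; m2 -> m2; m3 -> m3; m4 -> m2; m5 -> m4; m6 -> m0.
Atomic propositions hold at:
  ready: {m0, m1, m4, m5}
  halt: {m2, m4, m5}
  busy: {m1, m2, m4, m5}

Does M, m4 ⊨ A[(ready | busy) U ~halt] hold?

Sat(ready | busy) = {m0, m1, m2, m4, m5}
Sat(~halt) = {m0, m1, m3, m6}
A[(ready | busy) U ~halt]: least fixpoint, start Z0 = Sat(~halt) = {m0, m1, m3, m6}, add states in Sat(ready | busy) with every successor in Z. Already a fixed point.
Sat(A[(ready | busy) U ~halt]) = {m0, m1, m3, m6}
m4 ∉ Sat(A[(ready | busy) U ~halt]) = {m0, m1, m3, m6}, so the formula does not hold at m4.

No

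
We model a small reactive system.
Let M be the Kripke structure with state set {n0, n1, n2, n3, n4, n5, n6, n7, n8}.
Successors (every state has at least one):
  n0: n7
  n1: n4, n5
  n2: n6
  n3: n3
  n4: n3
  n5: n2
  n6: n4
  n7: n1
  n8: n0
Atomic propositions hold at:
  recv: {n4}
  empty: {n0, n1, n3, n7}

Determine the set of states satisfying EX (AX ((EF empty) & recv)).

EF empty: least fixpoint, start Z0 = {n0, n1, n3, n7}, add states with some successor in Z. Z1 = {n0, n1, n3, n4, n7, n8}; Z2 = {n0, n1, n3, n4, n6, n7, n8}; Z3 = {n0, n1, n2, n3, n4, n6, n7, n8}; Z4 = {n0, n1, n2, n3, n4, n5, n6, n7, n8}; fixed.
Sat(EF empty) = {n0, n1, n2, n3, n4, n5, n6, n7, n8}
Sat((EF empty) & recv) = {n4}
Sat(AX ((EF empty) & recv)) = {s : every successor in {n4}} = {n6}
Sat(EX (AX ((EF empty) & recv))) = {s : some successor in {n6}} = {n2}

{n2}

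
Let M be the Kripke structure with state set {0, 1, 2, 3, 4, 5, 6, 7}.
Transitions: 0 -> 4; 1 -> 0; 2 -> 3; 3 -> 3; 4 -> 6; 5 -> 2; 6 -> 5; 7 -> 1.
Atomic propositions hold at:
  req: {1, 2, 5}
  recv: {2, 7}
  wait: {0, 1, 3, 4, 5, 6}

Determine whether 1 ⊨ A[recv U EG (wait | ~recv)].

Sat(~recv) = {0, 1, 3, 4, 5, 6}
Sat(wait | ~recv) = {0, 1, 3, 4, 5, 6}
EG (wait | ~recv): greatest fixpoint, start Z0 = {0, 1, 3, 4, 5, 6}, keep only states in Sat with some successor in Z. Z1 = {0, 1, 3, 4, 6}; Z2 = {0, 1, 3, 4}; Z3 = {0, 1, 3}; Z4 = {1, 3}; Z5 = {3}; fixed.
Sat(EG (wait | ~recv)) = {3}
A[recv U EG (wait | ~recv)]: least fixpoint, start Z0 = Sat(EG (wait | ~recv)) = {3}, add states in Sat(recv) with every successor in Z. Z1 = {2, 3}; fixed.
Sat(A[recv U EG (wait | ~recv)]) = {2, 3}
1 ∉ Sat(A[recv U EG (wait | ~recv)]) = {2, 3}, so the formula does not hold at 1.

No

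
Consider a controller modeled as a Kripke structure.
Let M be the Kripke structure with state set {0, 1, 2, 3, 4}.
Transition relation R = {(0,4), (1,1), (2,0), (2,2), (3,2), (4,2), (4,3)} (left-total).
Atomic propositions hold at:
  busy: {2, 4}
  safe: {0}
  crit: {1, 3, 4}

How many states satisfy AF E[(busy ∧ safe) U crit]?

4

Sat(busy ∧ safe) = ∅
E[(busy ∧ safe) U crit]: least fixpoint, start Z0 = Sat(crit) = {1, 3, 4}, add states in Sat(busy ∧ safe) with some successor in Z. Already a fixed point.
Sat(E[(busy ∧ safe) U crit]) = {1, 3, 4}
AF E[(busy ∧ safe) U crit]: least fixpoint, start Z0 = {1, 3, 4}, add states with every successor in Z. Z1 = {0, 1, 3, 4}; fixed.
Sat(AF E[(busy ∧ safe) U crit]) = {0, 1, 3, 4}
|Sat(AF E[(busy ∧ safe) U crit])| = |{0, 1, 3, 4}| = 4.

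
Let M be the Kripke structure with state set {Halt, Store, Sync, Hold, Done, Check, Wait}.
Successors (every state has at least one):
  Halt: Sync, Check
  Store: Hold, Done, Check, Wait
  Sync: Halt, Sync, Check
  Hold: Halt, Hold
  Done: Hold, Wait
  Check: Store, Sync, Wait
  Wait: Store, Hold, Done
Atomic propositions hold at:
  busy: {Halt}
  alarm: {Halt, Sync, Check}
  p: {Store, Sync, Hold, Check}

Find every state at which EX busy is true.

{Sync, Hold}

Sat(EX busy) = {s : some successor in {Halt}} = {Sync, Hold}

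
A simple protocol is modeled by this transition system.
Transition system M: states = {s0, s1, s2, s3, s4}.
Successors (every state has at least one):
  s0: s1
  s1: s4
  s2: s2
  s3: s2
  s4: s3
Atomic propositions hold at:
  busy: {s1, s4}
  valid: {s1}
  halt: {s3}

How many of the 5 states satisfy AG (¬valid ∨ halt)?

Sat(¬valid) = {s0, s2, s3, s4}
Sat(¬valid ∨ halt) = {s0, s2, s3, s4}
AG (¬valid ∨ halt): greatest fixpoint, start Z0 = {s0, s2, s3, s4}, keep only states in Sat with every successor in Z. Z1 = {s2, s3, s4}; fixed.
Sat(AG (¬valid ∨ halt)) = {s2, s3, s4}
|Sat(AG (¬valid ∨ halt))| = |{s2, s3, s4}| = 3.

3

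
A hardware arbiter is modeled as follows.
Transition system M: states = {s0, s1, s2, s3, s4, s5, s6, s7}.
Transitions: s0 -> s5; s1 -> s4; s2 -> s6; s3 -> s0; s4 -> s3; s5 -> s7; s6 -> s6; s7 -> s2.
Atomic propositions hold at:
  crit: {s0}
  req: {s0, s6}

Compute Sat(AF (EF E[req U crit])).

{s0, s1, s3, s4}

E[req U crit]: least fixpoint, start Z0 = Sat(crit) = {s0}, add states in Sat(req) with some successor in Z. Already a fixed point.
Sat(E[req U crit]) = {s0}
EF E[req U crit]: least fixpoint, start Z0 = {s0}, add states with some successor in Z. Z1 = {s0, s3}; Z2 = {s0, s3, s4}; Z3 = {s0, s1, s3, s4}; fixed.
Sat(EF E[req U crit]) = {s0, s1, s3, s4}
AF (EF E[req U crit]): least fixpoint, start Z0 = {s0, s1, s3, s4}, add states with every successor in Z. Already a fixed point.
Sat(AF (EF E[req U crit])) = {s0, s1, s3, s4}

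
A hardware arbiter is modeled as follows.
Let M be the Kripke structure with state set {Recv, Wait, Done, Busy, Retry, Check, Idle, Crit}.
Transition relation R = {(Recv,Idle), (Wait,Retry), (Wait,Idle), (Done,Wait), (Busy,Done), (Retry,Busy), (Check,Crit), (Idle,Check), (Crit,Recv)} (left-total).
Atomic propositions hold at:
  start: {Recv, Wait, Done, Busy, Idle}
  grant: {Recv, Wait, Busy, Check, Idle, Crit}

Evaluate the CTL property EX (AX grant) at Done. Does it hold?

Sat(AX grant) = {s : every successor in {Recv, Wait, Busy, Check, Idle, Crit}} = {Recv, Done, Retry, Check, Idle, Crit}
Sat(EX (AX grant)) = {s : some successor in {Recv, Done, Retry, Check, Idle, Crit}} = {Recv, Wait, Busy, Check, Idle, Crit}
Done ∉ Sat(EX (AX grant)) = {Recv, Wait, Busy, Check, Idle, Crit}, so the formula does not hold at Done.

No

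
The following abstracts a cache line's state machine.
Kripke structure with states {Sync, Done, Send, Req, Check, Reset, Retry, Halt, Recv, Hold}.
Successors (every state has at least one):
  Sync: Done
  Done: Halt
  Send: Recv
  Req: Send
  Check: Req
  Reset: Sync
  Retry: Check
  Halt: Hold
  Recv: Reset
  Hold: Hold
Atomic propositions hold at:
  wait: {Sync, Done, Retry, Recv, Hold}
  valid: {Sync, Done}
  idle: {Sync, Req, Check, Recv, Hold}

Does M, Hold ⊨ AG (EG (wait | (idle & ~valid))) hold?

Sat(~valid) = {Send, Req, Check, Reset, Retry, Halt, Recv, Hold}
Sat(idle & ~valid) = {Req, Check, Recv, Hold}
Sat(wait | (idle & ~valid)) = {Sync, Done, Req, Check, Retry, Recv, Hold}
EG (wait | (idle & ~valid)): greatest fixpoint, start Z0 = {Sync, Done, Req, Check, Retry, Recv, Hold}, keep only states in Sat with some successor in Z. Z1 = {Sync, Check, Retry, Hold}; Z2 = {Retry, Hold}; Z3 = {Hold}; fixed.
Sat(EG (wait | (idle & ~valid))) = {Hold}
AG (EG (wait | (idle & ~valid))): greatest fixpoint, start Z0 = {Hold}, keep only states in Sat with every successor in Z. Already a fixed point.
Sat(AG (EG (wait | (idle & ~valid)))) = {Hold}
Hold ∈ Sat(AG (EG (wait | (idle & ~valid)))) = {Hold}, so the formula holds at Hold.

Yes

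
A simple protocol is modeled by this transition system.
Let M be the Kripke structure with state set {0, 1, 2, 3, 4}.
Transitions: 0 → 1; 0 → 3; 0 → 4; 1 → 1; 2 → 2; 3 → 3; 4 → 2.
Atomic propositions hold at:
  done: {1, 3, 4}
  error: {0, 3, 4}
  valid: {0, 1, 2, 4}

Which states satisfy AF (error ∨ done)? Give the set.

{0, 1, 3, 4}

Sat(error ∨ done) = {0, 1, 3, 4}
AF (error ∨ done): least fixpoint, start Z0 = {0, 1, 3, 4}, add states with every successor in Z. Already a fixed point.
Sat(AF (error ∨ done)) = {0, 1, 3, 4}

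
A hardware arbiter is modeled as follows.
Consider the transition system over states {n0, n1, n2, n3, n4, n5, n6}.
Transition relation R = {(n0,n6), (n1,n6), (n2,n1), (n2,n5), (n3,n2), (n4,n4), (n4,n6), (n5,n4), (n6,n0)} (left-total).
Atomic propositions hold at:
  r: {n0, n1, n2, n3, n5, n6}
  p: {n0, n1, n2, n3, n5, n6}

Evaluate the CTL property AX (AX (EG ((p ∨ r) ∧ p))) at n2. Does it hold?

Sat(p ∨ r) = {n0, n1, n2, n3, n5, n6}
Sat((p ∨ r) ∧ p) = {n0, n1, n2, n3, n5, n6}
EG ((p ∨ r) ∧ p): greatest fixpoint, start Z0 = {n0, n1, n2, n3, n5, n6}, keep only states in Sat with some successor in Z. Z1 = {n0, n1, n2, n3, n6}; fixed.
Sat(EG ((p ∨ r) ∧ p)) = {n0, n1, n2, n3, n6}
Sat(AX (EG ((p ∨ r) ∧ p))) = {s : every successor in {n0, n1, n2, n3, n6}} = {n0, n1, n3, n6}
Sat(AX (AX (EG ((p ∨ r) ∧ p)))) = {s : every successor in {n0, n1, n3, n6}} = {n0, n1, n6}
n2 ∉ Sat(AX (AX (EG ((p ∨ r) ∧ p)))) = {n0, n1, n6}, so the formula does not hold at n2.

No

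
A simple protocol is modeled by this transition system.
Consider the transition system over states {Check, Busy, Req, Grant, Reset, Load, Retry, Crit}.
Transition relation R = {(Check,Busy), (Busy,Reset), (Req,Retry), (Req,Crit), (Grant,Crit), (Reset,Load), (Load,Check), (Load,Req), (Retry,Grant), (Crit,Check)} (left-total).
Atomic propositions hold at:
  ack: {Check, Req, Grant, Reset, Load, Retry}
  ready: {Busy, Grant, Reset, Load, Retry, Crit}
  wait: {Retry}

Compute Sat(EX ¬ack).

{Check, Req, Grant}

Sat(¬ack) = {Busy, Crit}
Sat(EX ¬ack) = {s : some successor in {Busy, Crit}} = {Check, Req, Grant}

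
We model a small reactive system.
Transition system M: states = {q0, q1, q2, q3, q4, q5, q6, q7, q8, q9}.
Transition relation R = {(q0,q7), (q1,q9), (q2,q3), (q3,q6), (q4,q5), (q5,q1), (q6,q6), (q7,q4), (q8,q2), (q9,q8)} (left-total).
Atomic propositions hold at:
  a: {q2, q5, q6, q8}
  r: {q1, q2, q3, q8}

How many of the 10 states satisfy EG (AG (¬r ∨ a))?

Sat(¬r) = {q0, q4, q5, q6, q7, q9}
Sat(¬r ∨ a) = {q0, q2, q4, q5, q6, q7, q8, q9}
AG (¬r ∨ a): greatest fixpoint, start Z0 = {q0, q2, q4, q5, q6, q7, q8, q9}, keep only states in Sat with every successor in Z. Z1 = {q0, q4, q6, q7, q8, q9}; Z2 = {q0, q6, q7, q9}; Z3 = {q0, q6}; Z4 = {q6}; fixed.
Sat(AG (¬r ∨ a)) = {q6}
EG (AG (¬r ∨ a)): greatest fixpoint, start Z0 = {q6}, keep only states in Sat with some successor in Z. Already a fixed point.
Sat(EG (AG (¬r ∨ a))) = {q6}
|Sat(EG (AG (¬r ∨ a)))| = |{q6}| = 1.

1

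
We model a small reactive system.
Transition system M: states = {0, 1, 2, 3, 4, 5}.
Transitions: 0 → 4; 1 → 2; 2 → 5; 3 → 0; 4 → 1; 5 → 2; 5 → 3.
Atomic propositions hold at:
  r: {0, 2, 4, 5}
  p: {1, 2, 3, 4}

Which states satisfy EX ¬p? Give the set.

{2, 3}

Sat(¬p) = {0, 5}
Sat(EX ¬p) = {s : some successor in {0, 5}} = {2, 3}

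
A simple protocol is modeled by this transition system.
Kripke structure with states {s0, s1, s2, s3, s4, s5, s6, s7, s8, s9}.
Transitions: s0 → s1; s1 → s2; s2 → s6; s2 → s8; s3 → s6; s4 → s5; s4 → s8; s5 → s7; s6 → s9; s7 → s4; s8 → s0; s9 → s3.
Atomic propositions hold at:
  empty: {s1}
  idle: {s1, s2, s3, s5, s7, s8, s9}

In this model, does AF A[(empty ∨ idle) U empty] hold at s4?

No

Sat(empty ∨ idle) = {s1, s2, s3, s5, s7, s8, s9}
A[(empty ∨ idle) U empty]: least fixpoint, start Z0 = Sat(empty) = {s1}, add states in Sat(empty ∨ idle) with every successor in Z. Already a fixed point.
Sat(A[(empty ∨ idle) U empty]) = {s1}
AF A[(empty ∨ idle) U empty]: least fixpoint, start Z0 = {s1}, add states with every successor in Z. Z1 = {s0, s1}; Z2 = {s0, s1, s8}; fixed.
Sat(AF A[(empty ∨ idle) U empty]) = {s0, s1, s8}
s4 ∉ Sat(AF A[(empty ∨ idle) U empty]) = {s0, s1, s8}, so the formula does not hold at s4.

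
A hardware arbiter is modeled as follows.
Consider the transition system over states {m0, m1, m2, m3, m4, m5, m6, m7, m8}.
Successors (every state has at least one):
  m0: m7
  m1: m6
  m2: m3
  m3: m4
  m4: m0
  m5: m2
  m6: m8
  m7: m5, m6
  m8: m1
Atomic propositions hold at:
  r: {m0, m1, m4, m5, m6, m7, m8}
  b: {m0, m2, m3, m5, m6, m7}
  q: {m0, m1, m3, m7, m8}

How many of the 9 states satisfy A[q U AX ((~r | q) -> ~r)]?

7

Sat(~r) = {m2, m3}
Sat(~r | q) = {m0, m1, m2, m3, m7, m8}
Sat((~r | q) -> ~r) = {m2, m3, m4, m5, m6}
Sat(AX ((~r | q) -> ~r)) = {s : every successor in {m2, m3, m4, m5, m6}} = {m1, m2, m3, m5, m7}
A[q U AX ((~r | q) -> ~r)]: least fixpoint, start Z0 = Sat(AX ((~r | q) -> ~r)) = {m1, m2, m3, m5, m7}, add states in Sat(q) with every successor in Z. Z1 = {m0, m1, m2, m3, m5, m7, m8}; fixed.
Sat(A[q U AX ((~r | q) -> ~r)]) = {m0, m1, m2, m3, m5, m7, m8}
|Sat(A[q U AX ((~r | q) -> ~r)])| = |{m0, m1, m2, m3, m5, m7, m8}| = 7.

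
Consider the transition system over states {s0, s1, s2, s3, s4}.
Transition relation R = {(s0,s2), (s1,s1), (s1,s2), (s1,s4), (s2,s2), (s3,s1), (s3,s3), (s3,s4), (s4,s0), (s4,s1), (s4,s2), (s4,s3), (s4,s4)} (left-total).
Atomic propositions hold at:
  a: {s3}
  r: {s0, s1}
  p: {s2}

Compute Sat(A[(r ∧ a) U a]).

Sat(r ∧ a) = ∅
A[(r ∧ a) U a]: least fixpoint, start Z0 = Sat(a) = {s3}, add states in Sat(r ∧ a) with every successor in Z. Already a fixed point.
Sat(A[(r ∧ a) U a]) = {s3}

{s3}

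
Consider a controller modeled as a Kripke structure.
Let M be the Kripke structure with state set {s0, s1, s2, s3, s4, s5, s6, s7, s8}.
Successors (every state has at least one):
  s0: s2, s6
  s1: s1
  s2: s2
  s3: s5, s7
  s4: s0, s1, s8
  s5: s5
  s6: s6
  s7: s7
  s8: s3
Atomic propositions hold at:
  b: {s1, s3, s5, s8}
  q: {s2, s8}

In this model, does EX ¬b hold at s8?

No

Sat(¬b) = {s0, s2, s4, s6, s7}
Sat(EX ¬b) = {s : some successor in {s0, s2, s4, s6, s7}} = {s0, s2, s3, s4, s6, s7}
s8 ∉ Sat(EX ¬b) = {s0, s2, s3, s4, s6, s7}, so the formula does not hold at s8.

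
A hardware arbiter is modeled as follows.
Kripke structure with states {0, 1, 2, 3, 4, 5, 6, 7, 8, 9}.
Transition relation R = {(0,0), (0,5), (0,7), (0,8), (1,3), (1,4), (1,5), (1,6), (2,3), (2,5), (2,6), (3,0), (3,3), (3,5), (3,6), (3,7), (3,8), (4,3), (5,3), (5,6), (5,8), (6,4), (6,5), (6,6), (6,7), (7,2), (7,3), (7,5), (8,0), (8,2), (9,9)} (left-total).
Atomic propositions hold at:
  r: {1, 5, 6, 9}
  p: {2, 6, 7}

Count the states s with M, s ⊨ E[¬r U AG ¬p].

Sat(¬r) = {0, 2, 3, 4, 7, 8}
Sat(¬p) = {0, 1, 3, 4, 5, 8, 9}
AG ¬p: greatest fixpoint, start Z0 = {0, 1, 3, 4, 5, 8, 9}, keep only states in Sat with every successor in Z. Z1 = {4, 9}; Z2 = {9}; fixed.
Sat(AG ¬p) = {9}
E[¬r U AG ¬p]: least fixpoint, start Z0 = Sat(AG ¬p) = {9}, add states in Sat(¬r) with some successor in Z. Already a fixed point.
Sat(E[¬r U AG ¬p]) = {9}
|Sat(E[¬r U AG ¬p])| = |{9}| = 1.

1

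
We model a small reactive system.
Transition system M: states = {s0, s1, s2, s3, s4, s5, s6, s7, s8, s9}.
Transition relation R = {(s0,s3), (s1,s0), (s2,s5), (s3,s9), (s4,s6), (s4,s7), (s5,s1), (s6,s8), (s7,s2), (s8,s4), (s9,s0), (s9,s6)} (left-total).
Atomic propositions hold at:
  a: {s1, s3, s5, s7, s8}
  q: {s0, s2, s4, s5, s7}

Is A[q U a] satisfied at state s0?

A[q U a]: least fixpoint, start Z0 = Sat(a) = {s1, s3, s5, s7, s8}, add states in Sat(q) with every successor in Z. Z1 = {s0, s1, s2, s3, s5, s7, s8}; fixed.
Sat(A[q U a]) = {s0, s1, s2, s3, s5, s7, s8}
s0 ∈ Sat(A[q U a]) = {s0, s1, s2, s3, s5, s7, s8}, so the formula holds at s0.

Yes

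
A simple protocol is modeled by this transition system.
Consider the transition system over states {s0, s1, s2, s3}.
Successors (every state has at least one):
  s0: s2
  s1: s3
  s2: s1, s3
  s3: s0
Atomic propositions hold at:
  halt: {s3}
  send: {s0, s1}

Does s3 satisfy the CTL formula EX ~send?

Sat(~send) = {s2, s3}
Sat(EX ~send) = {s : some successor in {s2, s3}} = {s0, s1, s2}
s3 ∉ Sat(EX ~send) = {s0, s1, s2}, so the formula does not hold at s3.

No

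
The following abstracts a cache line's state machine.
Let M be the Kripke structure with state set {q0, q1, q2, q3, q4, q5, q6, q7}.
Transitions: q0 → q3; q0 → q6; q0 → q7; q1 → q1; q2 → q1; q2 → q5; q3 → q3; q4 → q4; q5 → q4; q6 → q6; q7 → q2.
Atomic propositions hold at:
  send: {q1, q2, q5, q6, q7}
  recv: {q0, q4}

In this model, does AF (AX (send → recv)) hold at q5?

Sat(send → recv) = {q0, q3, q4}
Sat(AX (send → recv)) = {s : every successor in {q0, q3, q4}} = {q3, q4, q5}
AF (AX (send → recv)): least fixpoint, start Z0 = {q3, q4, q5}, add states with every successor in Z. Already a fixed point.
Sat(AF (AX (send → recv))) = {q3, q4, q5}
q5 ∈ Sat(AF (AX (send → recv))) = {q3, q4, q5}, so the formula holds at q5.

Yes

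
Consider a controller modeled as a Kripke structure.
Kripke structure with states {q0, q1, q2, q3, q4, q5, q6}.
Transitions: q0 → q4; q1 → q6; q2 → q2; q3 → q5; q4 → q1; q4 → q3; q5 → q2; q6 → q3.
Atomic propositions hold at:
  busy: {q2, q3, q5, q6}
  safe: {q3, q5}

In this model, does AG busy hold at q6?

AG busy: greatest fixpoint, start Z0 = {q2, q3, q5, q6}, keep only states in Sat with every successor in Z. Already a fixed point.
Sat(AG busy) = {q2, q3, q5, q6}
q6 ∈ Sat(AG busy) = {q2, q3, q5, q6}, so the formula holds at q6.

Yes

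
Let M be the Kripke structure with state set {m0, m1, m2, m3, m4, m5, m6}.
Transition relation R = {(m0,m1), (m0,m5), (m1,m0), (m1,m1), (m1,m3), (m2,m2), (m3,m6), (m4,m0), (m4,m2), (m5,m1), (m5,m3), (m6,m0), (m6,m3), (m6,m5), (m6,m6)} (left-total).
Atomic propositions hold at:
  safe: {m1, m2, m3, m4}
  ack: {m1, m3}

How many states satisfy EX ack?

Sat(EX ack) = {s : some successor in {m1, m3}} = {m0, m1, m5, m6}
|Sat(EX ack)| = |{m0, m1, m5, m6}| = 4.

4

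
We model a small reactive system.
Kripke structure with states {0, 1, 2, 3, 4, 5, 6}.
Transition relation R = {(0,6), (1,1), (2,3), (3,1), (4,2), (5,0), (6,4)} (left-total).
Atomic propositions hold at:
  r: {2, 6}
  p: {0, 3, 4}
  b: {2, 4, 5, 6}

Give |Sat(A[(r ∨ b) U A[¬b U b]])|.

5

Sat(r ∨ b) = {2, 4, 5, 6}
Sat(¬b) = {0, 1, 3}
A[¬b U b]: least fixpoint, start Z0 = Sat(b) = {2, 4, 5, 6}, add states in Sat(¬b) with every successor in Z. Z1 = {0, 2, 4, 5, 6}; fixed.
Sat(A[¬b U b]) = {0, 2, 4, 5, 6}
A[(r ∨ b) U A[¬b U b]]: least fixpoint, start Z0 = Sat(A[¬b U b]) = {0, 2, 4, 5, 6}, add states in Sat(r ∨ b) with every successor in Z. Already a fixed point.
Sat(A[(r ∨ b) U A[¬b U b]]) = {0, 2, 4, 5, 6}
|Sat(A[(r ∨ b) U A[¬b U b]])| = |{0, 2, 4, 5, 6}| = 5.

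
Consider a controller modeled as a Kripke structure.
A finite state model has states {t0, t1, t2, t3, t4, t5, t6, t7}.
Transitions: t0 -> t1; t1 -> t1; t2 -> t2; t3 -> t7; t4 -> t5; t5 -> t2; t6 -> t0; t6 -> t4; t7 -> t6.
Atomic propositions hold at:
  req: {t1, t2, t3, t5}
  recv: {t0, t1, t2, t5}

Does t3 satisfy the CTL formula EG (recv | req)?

Sat(recv | req) = {t0, t1, t2, t3, t5}
EG (recv | req): greatest fixpoint, start Z0 = {t0, t1, t2, t3, t5}, keep only states in Sat with some successor in Z. Z1 = {t0, t1, t2, t5}; fixed.
Sat(EG (recv | req)) = {t0, t1, t2, t5}
t3 ∉ Sat(EG (recv | req)) = {t0, t1, t2, t5}, so the formula does not hold at t3.

No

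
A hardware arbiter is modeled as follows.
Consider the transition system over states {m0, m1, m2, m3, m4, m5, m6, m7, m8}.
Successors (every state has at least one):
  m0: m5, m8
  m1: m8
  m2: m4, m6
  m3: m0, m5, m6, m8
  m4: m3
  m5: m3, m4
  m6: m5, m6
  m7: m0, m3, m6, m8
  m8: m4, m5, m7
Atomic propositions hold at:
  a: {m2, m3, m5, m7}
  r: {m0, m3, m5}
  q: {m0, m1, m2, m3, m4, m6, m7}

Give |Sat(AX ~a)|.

Sat(~a) = {m0, m1, m4, m6, m8}
Sat(AX ~a) = {s : every successor in {m0, m1, m4, m6, m8}} = {m1, m2}
|Sat(AX ~a)| = |{m1, m2}| = 2.

2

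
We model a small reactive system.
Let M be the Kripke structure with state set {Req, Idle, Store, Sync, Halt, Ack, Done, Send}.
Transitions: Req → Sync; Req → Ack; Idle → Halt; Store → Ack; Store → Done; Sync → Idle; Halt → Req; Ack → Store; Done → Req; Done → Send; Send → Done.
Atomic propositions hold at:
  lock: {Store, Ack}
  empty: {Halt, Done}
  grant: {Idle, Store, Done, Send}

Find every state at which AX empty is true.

{Idle, Send}

Sat(AX empty) = {s : every successor in {Halt, Done}} = {Idle, Send}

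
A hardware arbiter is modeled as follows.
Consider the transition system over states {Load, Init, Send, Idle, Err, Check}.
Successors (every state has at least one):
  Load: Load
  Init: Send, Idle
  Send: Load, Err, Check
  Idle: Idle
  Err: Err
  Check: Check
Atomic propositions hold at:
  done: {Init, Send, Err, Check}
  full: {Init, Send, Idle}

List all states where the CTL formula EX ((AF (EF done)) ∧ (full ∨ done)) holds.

{Init, Send, Err, Check}

EF done: least fixpoint, start Z0 = {Init, Send, Err, Check}, add states with some successor in Z. Already a fixed point.
Sat(EF done) = {Init, Send, Err, Check}
AF (EF done): least fixpoint, start Z0 = {Init, Send, Err, Check}, add states with every successor in Z. Already a fixed point.
Sat(AF (EF done)) = {Init, Send, Err, Check}
Sat(full ∨ done) = {Init, Send, Idle, Err, Check}
Sat((AF (EF done)) ∧ (full ∨ done)) = {Init, Send, Err, Check}
Sat(EX ((AF (EF done)) ∧ (full ∨ done))) = {s : some successor in {Init, Send, Err, Check}} = {Init, Send, Err, Check}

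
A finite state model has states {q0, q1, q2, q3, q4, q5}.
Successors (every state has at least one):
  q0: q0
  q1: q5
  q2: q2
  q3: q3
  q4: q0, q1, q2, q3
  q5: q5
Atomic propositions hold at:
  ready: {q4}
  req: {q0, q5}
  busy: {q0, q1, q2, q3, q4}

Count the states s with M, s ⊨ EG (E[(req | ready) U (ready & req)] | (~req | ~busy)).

Sat(req | ready) = {q0, q4, q5}
Sat(ready & req) = ∅
E[(req | ready) U (ready & req)]: least fixpoint, start Z0 = Sat((ready & req)) = ∅, add states in Sat(req | ready) with some successor in Z. Already a fixed point.
Sat(E[(req | ready) U (ready & req)]) = ∅
Sat(~req) = {q1, q2, q3, q4}
Sat(~busy) = {q5}
Sat(~req | ~busy) = {q1, q2, q3, q4, q5}
Sat(E[(req | ready) U (ready & req)] | (~req | ~busy)) = {q1, q2, q3, q4, q5}
EG (E[(req | ready) U (ready & req)] | (~req | ~busy)): greatest fixpoint, start Z0 = {q1, q2, q3, q4, q5}, keep only states in Sat with some successor in Z. Already a fixed point.
Sat(EG (E[(req | ready) U (ready & req)] | (~req | ~busy))) = {q1, q2, q3, q4, q5}
|Sat(EG (E[(req | ready) U (ready & req)] | (~req | ~busy)))| = |{q1, q2, q3, q4, q5}| = 5.

5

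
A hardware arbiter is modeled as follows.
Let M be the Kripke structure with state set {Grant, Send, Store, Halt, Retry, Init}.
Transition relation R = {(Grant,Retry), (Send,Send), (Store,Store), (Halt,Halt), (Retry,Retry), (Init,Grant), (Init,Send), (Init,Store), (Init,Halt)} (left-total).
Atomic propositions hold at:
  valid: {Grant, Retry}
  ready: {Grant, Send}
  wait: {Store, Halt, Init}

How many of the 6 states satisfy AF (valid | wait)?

Sat(valid | wait) = {Grant, Store, Halt, Retry, Init}
AF (valid | wait): least fixpoint, start Z0 = {Grant, Store, Halt, Retry, Init}, add states with every successor in Z. Already a fixed point.
Sat(AF (valid | wait)) = {Grant, Store, Halt, Retry, Init}
|Sat(AF (valid | wait))| = |{Grant, Store, Halt, Retry, Init}| = 5.

5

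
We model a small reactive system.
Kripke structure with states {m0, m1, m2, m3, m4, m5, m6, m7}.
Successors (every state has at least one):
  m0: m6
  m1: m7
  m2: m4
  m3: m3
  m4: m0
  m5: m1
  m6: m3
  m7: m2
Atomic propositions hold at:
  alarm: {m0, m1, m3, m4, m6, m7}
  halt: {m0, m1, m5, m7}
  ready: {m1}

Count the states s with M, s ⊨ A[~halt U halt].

6

Sat(~halt) = {m2, m3, m4, m6}
A[~halt U halt]: least fixpoint, start Z0 = Sat(halt) = {m0, m1, m5, m7}, add states in Sat(~halt) with every successor in Z. Z1 = {m0, m1, m4, m5, m7}; Z2 = {m0, m1, m2, m4, m5, m7}; fixed.
Sat(A[~halt U halt]) = {m0, m1, m2, m4, m5, m7}
|Sat(A[~halt U halt])| = |{m0, m1, m2, m4, m5, m7}| = 6.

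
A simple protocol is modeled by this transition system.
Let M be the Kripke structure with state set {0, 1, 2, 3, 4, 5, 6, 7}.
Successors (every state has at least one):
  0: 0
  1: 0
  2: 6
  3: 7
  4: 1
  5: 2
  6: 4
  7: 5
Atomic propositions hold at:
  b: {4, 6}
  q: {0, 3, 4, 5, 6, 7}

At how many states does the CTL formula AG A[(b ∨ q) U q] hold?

1

Sat(b ∨ q) = {0, 3, 4, 5, 6, 7}
A[(b ∨ q) U q]: least fixpoint, start Z0 = Sat(q) = {0, 3, 4, 5, 6, 7}, add states in Sat(b ∨ q) with every successor in Z. Already a fixed point.
Sat(A[(b ∨ q) U q]) = {0, 3, 4, 5, 6, 7}
AG A[(b ∨ q) U q]: greatest fixpoint, start Z0 = {0, 3, 4, 5, 6, 7}, keep only states in Sat with every successor in Z. Z1 = {0, 3, 6, 7}; Z2 = {0, 3}; Z3 = {0}; fixed.
Sat(AG A[(b ∨ q) U q]) = {0}
|Sat(AG A[(b ∨ q) U q])| = |{0}| = 1.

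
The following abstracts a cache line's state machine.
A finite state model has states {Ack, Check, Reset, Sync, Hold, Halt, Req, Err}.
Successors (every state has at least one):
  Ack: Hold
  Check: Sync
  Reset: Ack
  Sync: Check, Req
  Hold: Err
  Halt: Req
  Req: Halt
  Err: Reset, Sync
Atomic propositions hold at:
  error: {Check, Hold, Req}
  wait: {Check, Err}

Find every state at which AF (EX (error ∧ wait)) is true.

Sat(error ∧ wait) = {Check}
Sat(EX (error ∧ wait)) = {s : some successor in {Check}} = {Sync}
AF (EX (error ∧ wait)): least fixpoint, start Z0 = {Sync}, add states with every successor in Z. Z1 = {Check, Sync}; fixed.
Sat(AF (EX (error ∧ wait))) = {Check, Sync}

{Check, Sync}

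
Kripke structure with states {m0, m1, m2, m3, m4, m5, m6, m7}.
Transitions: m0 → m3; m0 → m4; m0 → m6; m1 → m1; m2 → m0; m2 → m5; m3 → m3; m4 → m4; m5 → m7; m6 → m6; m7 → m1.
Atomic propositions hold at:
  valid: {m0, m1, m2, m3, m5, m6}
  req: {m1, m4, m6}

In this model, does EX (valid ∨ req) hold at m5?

Sat(valid ∨ req) = {m0, m1, m2, m3, m4, m5, m6}
Sat(EX (valid ∨ req)) = {s : some successor in {m0, m1, m2, m3, m4, m5, m6}} = {m0, m1, m2, m3, m4, m6, m7}
m5 ∉ Sat(EX (valid ∨ req)) = {m0, m1, m2, m3, m4, m6, m7}, so the formula does not hold at m5.

No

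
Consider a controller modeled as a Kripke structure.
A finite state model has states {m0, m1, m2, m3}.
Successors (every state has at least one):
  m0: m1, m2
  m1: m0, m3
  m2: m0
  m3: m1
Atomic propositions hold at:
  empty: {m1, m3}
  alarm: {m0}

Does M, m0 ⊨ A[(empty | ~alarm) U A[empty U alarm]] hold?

Sat(~alarm) = {m1, m2, m3}
Sat(empty | ~alarm) = {m1, m2, m3}
A[empty U alarm]: least fixpoint, start Z0 = Sat(alarm) = {m0}, add states in Sat(empty) with every successor in Z. Already a fixed point.
Sat(A[empty U alarm]) = {m0}
A[(empty | ~alarm) U A[empty U alarm]]: least fixpoint, start Z0 = Sat(A[empty U alarm]) = {m0}, add states in Sat(empty | ~alarm) with every successor in Z. Z1 = {m0, m2}; fixed.
Sat(A[(empty | ~alarm) U A[empty U alarm]]) = {m0, m2}
m0 ∈ Sat(A[(empty | ~alarm) U A[empty U alarm]]) = {m0, m2}, so the formula holds at m0.

Yes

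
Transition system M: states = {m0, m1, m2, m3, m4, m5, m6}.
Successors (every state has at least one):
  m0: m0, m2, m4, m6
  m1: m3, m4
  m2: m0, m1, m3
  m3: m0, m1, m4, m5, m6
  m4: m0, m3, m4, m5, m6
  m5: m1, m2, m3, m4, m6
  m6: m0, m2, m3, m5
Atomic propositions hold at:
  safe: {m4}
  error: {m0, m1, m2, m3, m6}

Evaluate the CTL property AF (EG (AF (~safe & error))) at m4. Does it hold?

Sat(~safe) = {m0, m1, m2, m3, m5, m6}
Sat(~safe & error) = {m0, m1, m2, m3, m6}
AF (~safe & error): least fixpoint, start Z0 = {m0, m1, m2, m3, m6}, add states with every successor in Z. Already a fixed point.
Sat(AF (~safe & error)) = {m0, m1, m2, m3, m6}
EG (AF (~safe & error)): greatest fixpoint, start Z0 = {m0, m1, m2, m3, m6}, keep only states in Sat with some successor in Z. Already a fixed point.
Sat(EG (AF (~safe & error))) = {m0, m1, m2, m3, m6}
AF (EG (AF (~safe & error))): least fixpoint, start Z0 = {m0, m1, m2, m3, m6}, add states with every successor in Z. Already a fixed point.
Sat(AF (EG (AF (~safe & error)))) = {m0, m1, m2, m3, m6}
m4 ∉ Sat(AF (EG (AF (~safe & error)))) = {m0, m1, m2, m3, m6}, so the formula does not hold at m4.

No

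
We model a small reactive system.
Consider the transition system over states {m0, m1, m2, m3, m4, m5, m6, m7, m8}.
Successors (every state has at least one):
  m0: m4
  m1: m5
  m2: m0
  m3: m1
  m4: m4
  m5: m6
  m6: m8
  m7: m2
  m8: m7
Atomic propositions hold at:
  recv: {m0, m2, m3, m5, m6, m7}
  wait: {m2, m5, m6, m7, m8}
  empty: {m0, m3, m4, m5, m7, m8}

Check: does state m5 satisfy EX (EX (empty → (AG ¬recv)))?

Sat(¬recv) = {m1, m4, m8}
AG ¬recv: greatest fixpoint, start Z0 = {m1, m4, m8}, keep only states in Sat with every successor in Z. Z1 = {m4}; fixed.
Sat(AG ¬recv) = {m4}
Sat(empty → (AG ¬recv)) = {m1, m2, m4, m6}
Sat(EX (empty → (AG ¬recv))) = {s : some successor in {m1, m2, m4, m6}} = {m0, m3, m4, m5, m7}
Sat(EX (EX (empty → (AG ¬recv)))) = {s : some successor in {m0, m3, m4, m5, m7}} = {m0, m1, m2, m4, m8}
m5 ∉ Sat(EX (EX (empty → (AG ¬recv)))) = {m0, m1, m2, m4, m8}, so the formula does not hold at m5.

No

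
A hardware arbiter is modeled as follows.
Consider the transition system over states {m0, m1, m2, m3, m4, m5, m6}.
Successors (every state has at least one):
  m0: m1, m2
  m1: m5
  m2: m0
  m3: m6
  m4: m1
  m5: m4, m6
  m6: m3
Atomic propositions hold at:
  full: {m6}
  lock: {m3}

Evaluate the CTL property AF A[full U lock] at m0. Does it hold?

No

A[full U lock]: least fixpoint, start Z0 = Sat(lock) = {m3}, add states in Sat(full) with every successor in Z. Z1 = {m3, m6}; fixed.
Sat(A[full U lock]) = {m3, m6}
AF A[full U lock]: least fixpoint, start Z0 = {m3, m6}, add states with every successor in Z. Already a fixed point.
Sat(AF A[full U lock]) = {m3, m6}
m0 ∉ Sat(AF A[full U lock]) = {m3, m6}, so the formula does not hold at m0.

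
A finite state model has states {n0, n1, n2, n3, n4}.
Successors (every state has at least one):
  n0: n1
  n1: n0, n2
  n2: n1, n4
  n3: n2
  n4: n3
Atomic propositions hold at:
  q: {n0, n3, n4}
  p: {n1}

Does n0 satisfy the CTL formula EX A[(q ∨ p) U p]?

Sat(q ∨ p) = {n0, n1, n3, n4}
A[(q ∨ p) U p]: least fixpoint, start Z0 = Sat(p) = {n1}, add states in Sat(q ∨ p) with every successor in Z. Z1 = {n0, n1}; fixed.
Sat(A[(q ∨ p) U p]) = {n0, n1}
Sat(EX A[(q ∨ p) U p]) = {s : some successor in {n0, n1}} = {n0, n1, n2}
n0 ∈ Sat(EX A[(q ∨ p) U p]) = {n0, n1, n2}, so the formula holds at n0.

Yes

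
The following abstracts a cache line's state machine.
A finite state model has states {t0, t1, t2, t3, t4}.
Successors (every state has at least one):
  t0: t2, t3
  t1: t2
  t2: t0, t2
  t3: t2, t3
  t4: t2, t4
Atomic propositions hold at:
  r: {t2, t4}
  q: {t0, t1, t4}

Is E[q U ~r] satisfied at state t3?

Yes

Sat(~r) = {t0, t1, t3}
E[q U ~r]: least fixpoint, start Z0 = Sat(~r) = {t0, t1, t3}, add states in Sat(q) with some successor in Z. Already a fixed point.
Sat(E[q U ~r]) = {t0, t1, t3}
t3 ∈ Sat(E[q U ~r]) = {t0, t1, t3}, so the formula holds at t3.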